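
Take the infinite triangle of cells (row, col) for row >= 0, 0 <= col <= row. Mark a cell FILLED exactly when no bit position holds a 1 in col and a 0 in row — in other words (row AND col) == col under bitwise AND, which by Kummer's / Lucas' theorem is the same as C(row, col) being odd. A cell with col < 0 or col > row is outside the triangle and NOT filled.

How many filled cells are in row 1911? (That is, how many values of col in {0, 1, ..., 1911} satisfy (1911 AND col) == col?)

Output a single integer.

Answer: 512

Derivation:
1911 in binary = 11101110111
popcount(1911) = number of 1-bits in 11101110111 = 9
A col c satisfies (1911 AND c) == c iff every set bit of c is also set in 1911; each of the 9 set bits of 1911 can independently be on or off in c.
count = 2^9 = 512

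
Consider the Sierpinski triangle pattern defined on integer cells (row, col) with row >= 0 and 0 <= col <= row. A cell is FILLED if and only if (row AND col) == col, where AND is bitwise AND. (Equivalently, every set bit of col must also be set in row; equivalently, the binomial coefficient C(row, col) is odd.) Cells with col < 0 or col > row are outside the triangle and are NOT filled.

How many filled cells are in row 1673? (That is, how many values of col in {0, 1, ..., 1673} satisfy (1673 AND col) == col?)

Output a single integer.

Answer: 32

Derivation:
1673 in binary = 11010001001
popcount(1673) = number of 1-bits in 11010001001 = 5
A col c satisfies (1673 AND c) == c iff every set bit of c is also set in 1673; each of the 5 set bits of 1673 can independently be on or off in c.
count = 2^5 = 32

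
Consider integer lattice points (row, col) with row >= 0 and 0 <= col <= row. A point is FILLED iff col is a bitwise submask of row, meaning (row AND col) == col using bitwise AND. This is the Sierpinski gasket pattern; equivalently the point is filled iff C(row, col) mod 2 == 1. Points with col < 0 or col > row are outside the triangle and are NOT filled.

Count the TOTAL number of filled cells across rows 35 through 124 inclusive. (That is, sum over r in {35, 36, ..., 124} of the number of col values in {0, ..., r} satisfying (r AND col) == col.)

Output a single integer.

Answer: 1678

Derivation:
r35=100011 pc3: +8 =8
r36=100100 pc2: +4 =12
r37=100101 pc3: +8 =20
r38=100110 pc3: +8 =28
r39=100111 pc4: +16 =44
r40=101000 pc2: +4 =48
r41=101001 pc3: +8 =56
r42=101010 pc3: +8 =64
r43=101011 pc4: +16 =80
r44=101100 pc3: +8 =88
r45=101101 pc4: +16 =104
r46=101110 pc4: +16 =120
r47=101111 pc5: +32 =152
r48=110000 pc2: +4 =156
r49=110001 pc3: +8 =164
r50=110010 pc3: +8 =172
r51=110011 pc4: +16 =188
r52=110100 pc3: +8 =196
r53=110101 pc4: +16 =212
r54=110110 pc4: +16 =228
r55=110111 pc5: +32 =260
r56=111000 pc3: +8 =268
r57=111001 pc4: +16 =284
r58=111010 pc4: +16 =300
r59=111011 pc5: +32 =332
r60=111100 pc4: +16 =348
r61=111101 pc5: +32 =380
r62=111110 pc5: +32 =412
r63=111111 pc6: +64 =476
r64=1000000 pc1: +2 =478
r65=1000001 pc2: +4 =482
r66=1000010 pc2: +4 =486
r67=1000011 pc3: +8 =494
r68=1000100 pc2: +4 =498
r69=1000101 pc3: +8 =506
r70=1000110 pc3: +8 =514
r71=1000111 pc4: +16 =530
r72=1001000 pc2: +4 =534
r73=1001001 pc3: +8 =542
r74=1001010 pc3: +8 =550
r75=1001011 pc4: +16 =566
r76=1001100 pc3: +8 =574
r77=1001101 pc4: +16 =590
r78=1001110 pc4: +16 =606
r79=1001111 pc5: +32 =638
r80=1010000 pc2: +4 =642
r81=1010001 pc3: +8 =650
r82=1010010 pc3: +8 =658
r83=1010011 pc4: +16 =674
r84=1010100 pc3: +8 =682
r85=1010101 pc4: +16 =698
r86=1010110 pc4: +16 =714
r87=1010111 pc5: +32 =746
r88=1011000 pc3: +8 =754
r89=1011001 pc4: +16 =770
r90=1011010 pc4: +16 =786
r91=1011011 pc5: +32 =818
r92=1011100 pc4: +16 =834
r93=1011101 pc5: +32 =866
r94=1011110 pc5: +32 =898
r95=1011111 pc6: +64 =962
r96=1100000 pc2: +4 =966
r97=1100001 pc3: +8 =974
r98=1100010 pc3: +8 =982
r99=1100011 pc4: +16 =998
r100=1100100 pc3: +8 =1006
r101=1100101 pc4: +16 =1022
r102=1100110 pc4: +16 =1038
r103=1100111 pc5: +32 =1070
r104=1101000 pc3: +8 =1078
r105=1101001 pc4: +16 =1094
r106=1101010 pc4: +16 =1110
r107=1101011 pc5: +32 =1142
r108=1101100 pc4: +16 =1158
r109=1101101 pc5: +32 =1190
r110=1101110 pc5: +32 =1222
r111=1101111 pc6: +64 =1286
r112=1110000 pc3: +8 =1294
r113=1110001 pc4: +16 =1310
r114=1110010 pc4: +16 =1326
r115=1110011 pc5: +32 =1358
r116=1110100 pc4: +16 =1374
r117=1110101 pc5: +32 =1406
r118=1110110 pc5: +32 =1438
r119=1110111 pc6: +64 =1502
r120=1111000 pc4: +16 =1518
r121=1111001 pc5: +32 =1550
r122=1111010 pc5: +32 =1582
r123=1111011 pc6: +64 =1646
r124=1111100 pc5: +32 =1678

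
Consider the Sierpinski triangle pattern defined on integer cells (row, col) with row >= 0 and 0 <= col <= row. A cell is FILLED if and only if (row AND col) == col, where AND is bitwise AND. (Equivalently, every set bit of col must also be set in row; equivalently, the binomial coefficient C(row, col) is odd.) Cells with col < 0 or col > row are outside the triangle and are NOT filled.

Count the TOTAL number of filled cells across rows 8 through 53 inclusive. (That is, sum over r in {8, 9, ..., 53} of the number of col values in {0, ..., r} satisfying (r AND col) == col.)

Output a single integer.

Answer: 438

Derivation:
r8=1000 pc1: +2 =2
r9=1001 pc2: +4 =6
r10=1010 pc2: +4 =10
r11=1011 pc3: +8 =18
r12=1100 pc2: +4 =22
r13=1101 pc3: +8 =30
r14=1110 pc3: +8 =38
r15=1111 pc4: +16 =54
r16=10000 pc1: +2 =56
r17=10001 pc2: +4 =60
r18=10010 pc2: +4 =64
r19=10011 pc3: +8 =72
r20=10100 pc2: +4 =76
r21=10101 pc3: +8 =84
r22=10110 pc3: +8 =92
r23=10111 pc4: +16 =108
r24=11000 pc2: +4 =112
r25=11001 pc3: +8 =120
r26=11010 pc3: +8 =128
r27=11011 pc4: +16 =144
r28=11100 pc3: +8 =152
r29=11101 pc4: +16 =168
r30=11110 pc4: +16 =184
r31=11111 pc5: +32 =216
r32=100000 pc1: +2 =218
r33=100001 pc2: +4 =222
r34=100010 pc2: +4 =226
r35=100011 pc3: +8 =234
r36=100100 pc2: +4 =238
r37=100101 pc3: +8 =246
r38=100110 pc3: +8 =254
r39=100111 pc4: +16 =270
r40=101000 pc2: +4 =274
r41=101001 pc3: +8 =282
r42=101010 pc3: +8 =290
r43=101011 pc4: +16 =306
r44=101100 pc3: +8 =314
r45=101101 pc4: +16 =330
r46=101110 pc4: +16 =346
r47=101111 pc5: +32 =378
r48=110000 pc2: +4 =382
r49=110001 pc3: +8 =390
r50=110010 pc3: +8 =398
r51=110011 pc4: +16 =414
r52=110100 pc3: +8 =422
r53=110101 pc4: +16 =438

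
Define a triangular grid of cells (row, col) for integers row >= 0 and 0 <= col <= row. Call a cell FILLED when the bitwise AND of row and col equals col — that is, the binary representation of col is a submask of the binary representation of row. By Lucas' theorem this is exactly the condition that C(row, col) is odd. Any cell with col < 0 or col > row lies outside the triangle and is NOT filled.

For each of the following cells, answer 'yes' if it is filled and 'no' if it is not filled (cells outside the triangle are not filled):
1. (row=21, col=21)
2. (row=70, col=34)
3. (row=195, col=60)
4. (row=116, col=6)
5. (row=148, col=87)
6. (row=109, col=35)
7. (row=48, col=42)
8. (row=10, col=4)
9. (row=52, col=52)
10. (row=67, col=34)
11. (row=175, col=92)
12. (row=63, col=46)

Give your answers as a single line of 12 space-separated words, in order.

Answer: yes no no no no no no no yes no no yes

Derivation:
(21,21): row=0b10101, col=0b10101, row AND col = 0b10101 = 21; 21 == 21 -> filled
(70,34): row=0b1000110, col=0b100010, row AND col = 0b10 = 2; 2 != 34 -> empty
(195,60): row=0b11000011, col=0b111100, row AND col = 0b0 = 0; 0 != 60 -> empty
(116,6): row=0b1110100, col=0b110, row AND col = 0b100 = 4; 4 != 6 -> empty
(148,87): row=0b10010100, col=0b1010111, row AND col = 0b10100 = 20; 20 != 87 -> empty
(109,35): row=0b1101101, col=0b100011, row AND col = 0b100001 = 33; 33 != 35 -> empty
(48,42): row=0b110000, col=0b101010, row AND col = 0b100000 = 32; 32 != 42 -> empty
(10,4): row=0b1010, col=0b100, row AND col = 0b0 = 0; 0 != 4 -> empty
(52,52): row=0b110100, col=0b110100, row AND col = 0b110100 = 52; 52 == 52 -> filled
(67,34): row=0b1000011, col=0b100010, row AND col = 0b10 = 2; 2 != 34 -> empty
(175,92): row=0b10101111, col=0b1011100, row AND col = 0b1100 = 12; 12 != 92 -> empty
(63,46): row=0b111111, col=0b101110, row AND col = 0b101110 = 46; 46 == 46 -> filled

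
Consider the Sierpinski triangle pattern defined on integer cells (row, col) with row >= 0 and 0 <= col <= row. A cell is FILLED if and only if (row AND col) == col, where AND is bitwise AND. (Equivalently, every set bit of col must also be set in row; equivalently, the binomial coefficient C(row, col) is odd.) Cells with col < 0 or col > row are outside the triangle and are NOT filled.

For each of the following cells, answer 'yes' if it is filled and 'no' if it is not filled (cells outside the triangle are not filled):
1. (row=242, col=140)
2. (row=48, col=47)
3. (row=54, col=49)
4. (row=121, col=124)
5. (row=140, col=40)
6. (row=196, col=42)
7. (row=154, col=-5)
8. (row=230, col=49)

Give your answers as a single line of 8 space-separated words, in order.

(242,140): row=0b11110010, col=0b10001100, row AND col = 0b10000000 = 128; 128 != 140 -> empty
(48,47): row=0b110000, col=0b101111, row AND col = 0b100000 = 32; 32 != 47 -> empty
(54,49): row=0b110110, col=0b110001, row AND col = 0b110000 = 48; 48 != 49 -> empty
(121,124): col outside [0, 121] -> not filled
(140,40): row=0b10001100, col=0b101000, row AND col = 0b1000 = 8; 8 != 40 -> empty
(196,42): row=0b11000100, col=0b101010, row AND col = 0b0 = 0; 0 != 42 -> empty
(154,-5): col outside [0, 154] -> not filled
(230,49): row=0b11100110, col=0b110001, row AND col = 0b100000 = 32; 32 != 49 -> empty

Answer: no no no no no no no no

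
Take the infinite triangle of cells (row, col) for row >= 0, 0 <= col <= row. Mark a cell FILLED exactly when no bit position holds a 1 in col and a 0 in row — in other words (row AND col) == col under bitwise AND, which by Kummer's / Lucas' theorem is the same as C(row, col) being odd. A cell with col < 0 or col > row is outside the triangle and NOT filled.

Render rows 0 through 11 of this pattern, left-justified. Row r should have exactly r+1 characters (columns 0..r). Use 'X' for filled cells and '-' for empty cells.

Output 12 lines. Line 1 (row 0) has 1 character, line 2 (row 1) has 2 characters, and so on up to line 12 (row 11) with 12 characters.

Answer: X
XX
X-X
XXXX
X---X
XX--XX
X-X-X-X
XXXXXXXX
X-------X
XX------XX
X-X-----X-X
XXXX----XXXX

Derivation:
r0=0: X
r1=1: XX
r2=10: X-X
r3=11: XXXX
r4=100: X---X
r5=101: XX--XX
r6=110: X-X-X-X
r7=111: XXXXXXXX
r8=1000: X-------X
r9=1001: XX------XX
r10=1010: X-X-----X-X
r11=1011: XXXX----XXXX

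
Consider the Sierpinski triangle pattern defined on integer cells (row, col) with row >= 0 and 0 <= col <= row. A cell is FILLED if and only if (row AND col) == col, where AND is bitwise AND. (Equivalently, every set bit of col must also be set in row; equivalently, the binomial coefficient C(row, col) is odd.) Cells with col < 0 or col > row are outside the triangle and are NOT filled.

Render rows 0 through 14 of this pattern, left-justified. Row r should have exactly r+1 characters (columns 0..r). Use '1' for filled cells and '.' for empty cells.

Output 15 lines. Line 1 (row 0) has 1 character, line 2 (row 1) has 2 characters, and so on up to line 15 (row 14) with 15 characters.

r0=0: 1
r1=1: 11
r2=10: 1.1
r3=11: 1111
r4=100: 1...1
r5=101: 11..11
r6=110: 1.1.1.1
r7=111: 11111111
r8=1000: 1.......1
r9=1001: 11......11
r10=1010: 1.1.....1.1
r11=1011: 1111....1111
r12=1100: 1...1...1...1
r13=1101: 11..11..11..11
r14=1110: 1.1.1.1.1.1.1.1

Answer: 1
11
1.1
1111
1...1
11..11
1.1.1.1
11111111
1.......1
11......11
1.1.....1.1
1111....1111
1...1...1...1
11..11..11..11
1.1.1.1.1.1.1.1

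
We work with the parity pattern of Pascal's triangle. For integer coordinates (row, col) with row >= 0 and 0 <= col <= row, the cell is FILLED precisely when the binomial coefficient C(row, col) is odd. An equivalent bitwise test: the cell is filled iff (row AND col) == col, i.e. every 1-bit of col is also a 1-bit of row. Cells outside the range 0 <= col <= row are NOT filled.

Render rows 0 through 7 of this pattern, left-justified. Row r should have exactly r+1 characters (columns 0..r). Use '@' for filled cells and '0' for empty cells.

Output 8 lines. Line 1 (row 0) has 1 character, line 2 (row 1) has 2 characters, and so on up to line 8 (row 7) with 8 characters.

r0=0: @
r1=1: @@
r2=10: @0@
r3=11: @@@@
r4=100: @000@
r5=101: @@00@@
r6=110: @0@0@0@
r7=111: @@@@@@@@

Answer: @
@@
@0@
@@@@
@000@
@@00@@
@0@0@0@
@@@@@@@@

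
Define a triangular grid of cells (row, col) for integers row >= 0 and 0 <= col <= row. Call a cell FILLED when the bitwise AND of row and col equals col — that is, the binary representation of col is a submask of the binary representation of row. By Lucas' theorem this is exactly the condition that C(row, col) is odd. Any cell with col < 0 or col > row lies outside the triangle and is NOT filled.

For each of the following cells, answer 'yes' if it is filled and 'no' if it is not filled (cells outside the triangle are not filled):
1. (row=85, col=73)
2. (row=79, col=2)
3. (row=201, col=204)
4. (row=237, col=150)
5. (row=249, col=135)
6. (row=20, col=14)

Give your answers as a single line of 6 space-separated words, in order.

Answer: no yes no no no no

Derivation:
(85,73): row=0b1010101, col=0b1001001, row AND col = 0b1000001 = 65; 65 != 73 -> empty
(79,2): row=0b1001111, col=0b10, row AND col = 0b10 = 2; 2 == 2 -> filled
(201,204): col outside [0, 201] -> not filled
(237,150): row=0b11101101, col=0b10010110, row AND col = 0b10000100 = 132; 132 != 150 -> empty
(249,135): row=0b11111001, col=0b10000111, row AND col = 0b10000001 = 129; 129 != 135 -> empty
(20,14): row=0b10100, col=0b1110, row AND col = 0b100 = 4; 4 != 14 -> empty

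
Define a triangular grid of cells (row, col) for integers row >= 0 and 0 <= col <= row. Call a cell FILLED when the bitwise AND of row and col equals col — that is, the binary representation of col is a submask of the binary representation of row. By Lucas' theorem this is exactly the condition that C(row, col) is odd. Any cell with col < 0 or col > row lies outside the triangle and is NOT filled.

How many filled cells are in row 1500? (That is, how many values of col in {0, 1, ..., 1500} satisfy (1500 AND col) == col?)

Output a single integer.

Answer: 128

Derivation:
1500 in binary = 10111011100
popcount(1500) = number of 1-bits in 10111011100 = 7
A col c satisfies (1500 AND c) == c iff every set bit of c is also set in 1500; each of the 7 set bits of 1500 can independently be on or off in c.
count = 2^7 = 128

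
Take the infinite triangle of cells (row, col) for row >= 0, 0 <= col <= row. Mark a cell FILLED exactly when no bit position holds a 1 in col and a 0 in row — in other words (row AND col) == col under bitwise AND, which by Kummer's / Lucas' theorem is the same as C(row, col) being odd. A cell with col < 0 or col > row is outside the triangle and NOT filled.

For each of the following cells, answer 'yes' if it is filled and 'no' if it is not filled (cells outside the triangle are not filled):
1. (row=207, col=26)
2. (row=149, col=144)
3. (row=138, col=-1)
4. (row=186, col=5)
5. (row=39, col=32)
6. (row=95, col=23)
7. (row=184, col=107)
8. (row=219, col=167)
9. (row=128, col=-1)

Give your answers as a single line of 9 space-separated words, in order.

(207,26): row=0b11001111, col=0b11010, row AND col = 0b1010 = 10; 10 != 26 -> empty
(149,144): row=0b10010101, col=0b10010000, row AND col = 0b10010000 = 144; 144 == 144 -> filled
(138,-1): col outside [0, 138] -> not filled
(186,5): row=0b10111010, col=0b101, row AND col = 0b0 = 0; 0 != 5 -> empty
(39,32): row=0b100111, col=0b100000, row AND col = 0b100000 = 32; 32 == 32 -> filled
(95,23): row=0b1011111, col=0b10111, row AND col = 0b10111 = 23; 23 == 23 -> filled
(184,107): row=0b10111000, col=0b1101011, row AND col = 0b101000 = 40; 40 != 107 -> empty
(219,167): row=0b11011011, col=0b10100111, row AND col = 0b10000011 = 131; 131 != 167 -> empty
(128,-1): col outside [0, 128] -> not filled

Answer: no yes no no yes yes no no no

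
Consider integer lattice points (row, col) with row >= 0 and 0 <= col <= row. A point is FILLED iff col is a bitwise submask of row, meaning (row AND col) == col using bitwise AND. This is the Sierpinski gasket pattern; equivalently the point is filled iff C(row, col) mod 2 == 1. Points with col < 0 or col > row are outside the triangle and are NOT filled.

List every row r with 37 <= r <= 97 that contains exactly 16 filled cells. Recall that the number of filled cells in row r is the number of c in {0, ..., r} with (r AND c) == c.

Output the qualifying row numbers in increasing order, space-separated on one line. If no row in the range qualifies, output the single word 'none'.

Answer: 39 43 45 46 51 53 54 57 58 60 71 75 77 78 83 85 86 89 90 92

Derivation:
Row r has 2^popcount(r) filled cells, so we need popcount(r) = log2(16) = 4.
Scan r = 37..97 and keep those with exactly 4 one-bits:
r=37=100101 popcount=3 -> skip
r=38=100110 popcount=3 -> skip
r=39=100111 popcount=4 -> KEEP
r=40=101000 popcount=2 -> skip
r=41=101001 popcount=3 -> skip
r=42=101010 popcount=3 -> skip
r=43=101011 popcount=4 -> KEEP
r=44=101100 popcount=3 -> skip
r=45=101101 popcount=4 -> KEEP
r=46=101110 popcount=4 -> KEEP
r=47=101111 popcount=5 -> skip
r=48=110000 popcount=2 -> skip
r=49=110001 popcount=3 -> skip
r=50=110010 popcount=3 -> skip
r=51=110011 popcount=4 -> KEEP
r=52=110100 popcount=3 -> skip
r=53=110101 popcount=4 -> KEEP
r=54=110110 popcount=4 -> KEEP
r=55=110111 popcount=5 -> skip
r=56=111000 popcount=3 -> skip
r=57=111001 popcount=4 -> KEEP
r=58=111010 popcount=4 -> KEEP
r=59=111011 popcount=5 -> skip
r=60=111100 popcount=4 -> KEEP
r=61=111101 popcount=5 -> skip
r=62=111110 popcount=5 -> skip
r=63=111111 popcount=6 -> skip
r=64=1000000 popcount=1 -> skip
r=65=1000001 popcount=2 -> skip
r=66=1000010 popcount=2 -> skip
r=67=1000011 popcount=3 -> skip
r=68=1000100 popcount=2 -> skip
r=69=1000101 popcount=3 -> skip
r=70=1000110 popcount=3 -> skip
r=71=1000111 popcount=4 -> KEEP
r=72=1001000 popcount=2 -> skip
r=73=1001001 popcount=3 -> skip
r=74=1001010 popcount=3 -> skip
r=75=1001011 popcount=4 -> KEEP
r=76=1001100 popcount=3 -> skip
r=77=1001101 popcount=4 -> KEEP
r=78=1001110 popcount=4 -> KEEP
r=79=1001111 popcount=5 -> skip
r=80=1010000 popcount=2 -> skip
r=81=1010001 popcount=3 -> skip
r=82=1010010 popcount=3 -> skip
r=83=1010011 popcount=4 -> KEEP
r=84=1010100 popcount=3 -> skip
r=85=1010101 popcount=4 -> KEEP
r=86=1010110 popcount=4 -> KEEP
r=87=1010111 popcount=5 -> skip
r=88=1011000 popcount=3 -> skip
r=89=1011001 popcount=4 -> KEEP
r=90=1011010 popcount=4 -> KEEP
r=91=1011011 popcount=5 -> skip
r=92=1011100 popcount=4 -> KEEP
r=93=1011101 popcount=5 -> skip
r=94=1011110 popcount=5 -> skip
r=95=1011111 popcount=6 -> skip
r=96=1100000 popcount=2 -> skip
r=97=1100001 popcount=3 -> skip
Kept rows: 39 43 45 46 51 53 54 57 58 60 71 75 77 78 83 85 86 89 90 92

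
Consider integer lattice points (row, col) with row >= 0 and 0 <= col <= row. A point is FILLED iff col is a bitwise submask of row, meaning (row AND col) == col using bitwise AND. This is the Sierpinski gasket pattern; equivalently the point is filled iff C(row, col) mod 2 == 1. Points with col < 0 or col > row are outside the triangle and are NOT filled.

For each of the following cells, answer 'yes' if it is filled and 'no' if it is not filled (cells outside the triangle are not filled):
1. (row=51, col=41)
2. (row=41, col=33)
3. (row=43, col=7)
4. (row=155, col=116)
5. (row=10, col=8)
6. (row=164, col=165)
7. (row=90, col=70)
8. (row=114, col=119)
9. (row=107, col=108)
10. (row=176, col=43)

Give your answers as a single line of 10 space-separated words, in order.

(51,41): row=0b110011, col=0b101001, row AND col = 0b100001 = 33; 33 != 41 -> empty
(41,33): row=0b101001, col=0b100001, row AND col = 0b100001 = 33; 33 == 33 -> filled
(43,7): row=0b101011, col=0b111, row AND col = 0b11 = 3; 3 != 7 -> empty
(155,116): row=0b10011011, col=0b1110100, row AND col = 0b10000 = 16; 16 != 116 -> empty
(10,8): row=0b1010, col=0b1000, row AND col = 0b1000 = 8; 8 == 8 -> filled
(164,165): col outside [0, 164] -> not filled
(90,70): row=0b1011010, col=0b1000110, row AND col = 0b1000010 = 66; 66 != 70 -> empty
(114,119): col outside [0, 114] -> not filled
(107,108): col outside [0, 107] -> not filled
(176,43): row=0b10110000, col=0b101011, row AND col = 0b100000 = 32; 32 != 43 -> empty

Answer: no yes no no yes no no no no no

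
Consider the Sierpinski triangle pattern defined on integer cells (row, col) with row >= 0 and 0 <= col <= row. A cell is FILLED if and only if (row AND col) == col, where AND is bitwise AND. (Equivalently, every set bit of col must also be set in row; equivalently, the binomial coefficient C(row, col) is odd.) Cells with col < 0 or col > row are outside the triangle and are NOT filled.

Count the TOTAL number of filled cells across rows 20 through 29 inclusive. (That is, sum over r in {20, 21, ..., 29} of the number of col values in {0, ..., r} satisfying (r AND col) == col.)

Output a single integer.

Answer: 96

Derivation:
r20=10100 pc2: +4 =4
r21=10101 pc3: +8 =12
r22=10110 pc3: +8 =20
r23=10111 pc4: +16 =36
r24=11000 pc2: +4 =40
r25=11001 pc3: +8 =48
r26=11010 pc3: +8 =56
r27=11011 pc4: +16 =72
r28=11100 pc3: +8 =80
r29=11101 pc4: +16 =96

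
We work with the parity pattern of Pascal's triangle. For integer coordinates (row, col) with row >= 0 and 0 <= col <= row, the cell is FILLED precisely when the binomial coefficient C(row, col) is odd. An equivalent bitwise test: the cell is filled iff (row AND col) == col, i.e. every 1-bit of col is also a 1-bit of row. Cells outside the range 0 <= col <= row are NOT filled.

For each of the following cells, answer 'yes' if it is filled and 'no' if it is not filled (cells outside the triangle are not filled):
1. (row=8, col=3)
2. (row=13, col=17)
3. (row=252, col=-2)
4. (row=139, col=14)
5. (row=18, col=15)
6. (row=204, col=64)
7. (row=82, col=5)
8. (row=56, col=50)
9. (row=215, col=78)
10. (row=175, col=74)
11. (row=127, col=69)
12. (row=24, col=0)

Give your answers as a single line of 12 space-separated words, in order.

Answer: no no no no no yes no no no no yes yes

Derivation:
(8,3): row=0b1000, col=0b11, row AND col = 0b0 = 0; 0 != 3 -> empty
(13,17): col outside [0, 13] -> not filled
(252,-2): col outside [0, 252] -> not filled
(139,14): row=0b10001011, col=0b1110, row AND col = 0b1010 = 10; 10 != 14 -> empty
(18,15): row=0b10010, col=0b1111, row AND col = 0b10 = 2; 2 != 15 -> empty
(204,64): row=0b11001100, col=0b1000000, row AND col = 0b1000000 = 64; 64 == 64 -> filled
(82,5): row=0b1010010, col=0b101, row AND col = 0b0 = 0; 0 != 5 -> empty
(56,50): row=0b111000, col=0b110010, row AND col = 0b110000 = 48; 48 != 50 -> empty
(215,78): row=0b11010111, col=0b1001110, row AND col = 0b1000110 = 70; 70 != 78 -> empty
(175,74): row=0b10101111, col=0b1001010, row AND col = 0b1010 = 10; 10 != 74 -> empty
(127,69): row=0b1111111, col=0b1000101, row AND col = 0b1000101 = 69; 69 == 69 -> filled
(24,0): row=0b11000, col=0b0, row AND col = 0b0 = 0; 0 == 0 -> filled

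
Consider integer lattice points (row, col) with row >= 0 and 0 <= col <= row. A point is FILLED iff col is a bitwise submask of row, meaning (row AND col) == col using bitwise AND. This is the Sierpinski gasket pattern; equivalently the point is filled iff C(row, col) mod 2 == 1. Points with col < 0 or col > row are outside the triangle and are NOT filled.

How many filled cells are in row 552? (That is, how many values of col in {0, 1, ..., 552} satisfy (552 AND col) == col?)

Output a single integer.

Answer: 8

Derivation:
552 in binary = 1000101000
popcount(552) = number of 1-bits in 1000101000 = 3
A col c satisfies (552 AND c) == c iff every set bit of c is also set in 552; each of the 3 set bits of 552 can independently be on or off in c.
count = 2^3 = 8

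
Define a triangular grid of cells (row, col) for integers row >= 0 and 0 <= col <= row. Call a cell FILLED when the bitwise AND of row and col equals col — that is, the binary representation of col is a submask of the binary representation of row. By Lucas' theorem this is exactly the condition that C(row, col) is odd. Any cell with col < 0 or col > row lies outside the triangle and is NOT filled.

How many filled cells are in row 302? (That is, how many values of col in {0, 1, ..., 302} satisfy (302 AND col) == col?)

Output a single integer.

302 in binary = 100101110
popcount(302) = number of 1-bits in 100101110 = 5
A col c satisfies (302 AND c) == c iff every set bit of c is also set in 302; each of the 5 set bits of 302 can independently be on or off in c.
count = 2^5 = 32

Answer: 32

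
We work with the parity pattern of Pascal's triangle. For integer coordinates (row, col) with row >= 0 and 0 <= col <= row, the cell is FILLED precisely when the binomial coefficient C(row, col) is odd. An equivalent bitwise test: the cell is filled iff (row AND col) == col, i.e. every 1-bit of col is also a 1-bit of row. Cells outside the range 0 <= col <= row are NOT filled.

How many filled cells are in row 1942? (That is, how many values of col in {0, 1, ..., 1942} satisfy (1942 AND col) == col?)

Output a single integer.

Answer: 128

Derivation:
1942 in binary = 11110010110
popcount(1942) = number of 1-bits in 11110010110 = 7
A col c satisfies (1942 AND c) == c iff every set bit of c is also set in 1942; each of the 7 set bits of 1942 can independently be on or off in c.
count = 2^7 = 128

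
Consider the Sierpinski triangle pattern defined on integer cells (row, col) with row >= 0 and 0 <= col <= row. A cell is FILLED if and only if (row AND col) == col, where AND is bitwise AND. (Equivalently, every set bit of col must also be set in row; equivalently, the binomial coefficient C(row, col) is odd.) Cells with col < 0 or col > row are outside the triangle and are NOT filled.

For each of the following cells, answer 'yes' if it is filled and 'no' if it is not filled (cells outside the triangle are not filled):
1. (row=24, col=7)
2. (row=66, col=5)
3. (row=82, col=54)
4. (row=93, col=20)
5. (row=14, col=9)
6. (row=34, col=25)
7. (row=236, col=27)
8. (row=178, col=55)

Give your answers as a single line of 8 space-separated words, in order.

(24,7): row=0b11000, col=0b111, row AND col = 0b0 = 0; 0 != 7 -> empty
(66,5): row=0b1000010, col=0b101, row AND col = 0b0 = 0; 0 != 5 -> empty
(82,54): row=0b1010010, col=0b110110, row AND col = 0b10010 = 18; 18 != 54 -> empty
(93,20): row=0b1011101, col=0b10100, row AND col = 0b10100 = 20; 20 == 20 -> filled
(14,9): row=0b1110, col=0b1001, row AND col = 0b1000 = 8; 8 != 9 -> empty
(34,25): row=0b100010, col=0b11001, row AND col = 0b0 = 0; 0 != 25 -> empty
(236,27): row=0b11101100, col=0b11011, row AND col = 0b1000 = 8; 8 != 27 -> empty
(178,55): row=0b10110010, col=0b110111, row AND col = 0b110010 = 50; 50 != 55 -> empty

Answer: no no no yes no no no no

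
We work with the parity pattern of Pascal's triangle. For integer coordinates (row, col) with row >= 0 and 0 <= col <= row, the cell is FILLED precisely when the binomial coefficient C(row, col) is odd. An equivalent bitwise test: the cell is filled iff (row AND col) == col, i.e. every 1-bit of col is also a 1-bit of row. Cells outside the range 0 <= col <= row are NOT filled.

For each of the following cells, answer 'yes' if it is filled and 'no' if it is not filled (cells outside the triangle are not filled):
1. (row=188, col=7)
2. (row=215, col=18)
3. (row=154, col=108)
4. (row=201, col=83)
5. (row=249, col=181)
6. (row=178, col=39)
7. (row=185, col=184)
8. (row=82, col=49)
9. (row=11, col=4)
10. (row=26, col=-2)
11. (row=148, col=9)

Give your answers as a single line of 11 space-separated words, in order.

(188,7): row=0b10111100, col=0b111, row AND col = 0b100 = 4; 4 != 7 -> empty
(215,18): row=0b11010111, col=0b10010, row AND col = 0b10010 = 18; 18 == 18 -> filled
(154,108): row=0b10011010, col=0b1101100, row AND col = 0b1000 = 8; 8 != 108 -> empty
(201,83): row=0b11001001, col=0b1010011, row AND col = 0b1000001 = 65; 65 != 83 -> empty
(249,181): row=0b11111001, col=0b10110101, row AND col = 0b10110001 = 177; 177 != 181 -> empty
(178,39): row=0b10110010, col=0b100111, row AND col = 0b100010 = 34; 34 != 39 -> empty
(185,184): row=0b10111001, col=0b10111000, row AND col = 0b10111000 = 184; 184 == 184 -> filled
(82,49): row=0b1010010, col=0b110001, row AND col = 0b10000 = 16; 16 != 49 -> empty
(11,4): row=0b1011, col=0b100, row AND col = 0b0 = 0; 0 != 4 -> empty
(26,-2): col outside [0, 26] -> not filled
(148,9): row=0b10010100, col=0b1001, row AND col = 0b0 = 0; 0 != 9 -> empty

Answer: no yes no no no no yes no no no no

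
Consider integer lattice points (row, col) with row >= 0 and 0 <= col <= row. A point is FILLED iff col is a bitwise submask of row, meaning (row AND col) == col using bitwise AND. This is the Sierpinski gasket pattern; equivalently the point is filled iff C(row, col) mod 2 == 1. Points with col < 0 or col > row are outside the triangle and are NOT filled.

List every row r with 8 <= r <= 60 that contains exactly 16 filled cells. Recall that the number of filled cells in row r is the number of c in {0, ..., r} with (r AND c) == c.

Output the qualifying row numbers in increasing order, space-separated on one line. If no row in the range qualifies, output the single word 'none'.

Row r has 2^popcount(r) filled cells, so we need popcount(r) = log2(16) = 4.
Scan r = 8..60 and keep those with exactly 4 one-bits:
r=8=1000 popcount=1 -> skip
r=9=1001 popcount=2 -> skip
r=10=1010 popcount=2 -> skip
r=11=1011 popcount=3 -> skip
r=12=1100 popcount=2 -> skip
r=13=1101 popcount=3 -> skip
r=14=1110 popcount=3 -> skip
r=15=1111 popcount=4 -> KEEP
r=16=10000 popcount=1 -> skip
r=17=10001 popcount=2 -> skip
r=18=10010 popcount=2 -> skip
r=19=10011 popcount=3 -> skip
r=20=10100 popcount=2 -> skip
r=21=10101 popcount=3 -> skip
r=22=10110 popcount=3 -> skip
r=23=10111 popcount=4 -> KEEP
r=24=11000 popcount=2 -> skip
r=25=11001 popcount=3 -> skip
r=26=11010 popcount=3 -> skip
r=27=11011 popcount=4 -> KEEP
r=28=11100 popcount=3 -> skip
r=29=11101 popcount=4 -> KEEP
r=30=11110 popcount=4 -> KEEP
r=31=11111 popcount=5 -> skip
r=32=100000 popcount=1 -> skip
r=33=100001 popcount=2 -> skip
r=34=100010 popcount=2 -> skip
r=35=100011 popcount=3 -> skip
r=36=100100 popcount=2 -> skip
r=37=100101 popcount=3 -> skip
r=38=100110 popcount=3 -> skip
r=39=100111 popcount=4 -> KEEP
r=40=101000 popcount=2 -> skip
r=41=101001 popcount=3 -> skip
r=42=101010 popcount=3 -> skip
r=43=101011 popcount=4 -> KEEP
r=44=101100 popcount=3 -> skip
r=45=101101 popcount=4 -> KEEP
r=46=101110 popcount=4 -> KEEP
r=47=101111 popcount=5 -> skip
r=48=110000 popcount=2 -> skip
r=49=110001 popcount=3 -> skip
r=50=110010 popcount=3 -> skip
r=51=110011 popcount=4 -> KEEP
r=52=110100 popcount=3 -> skip
r=53=110101 popcount=4 -> KEEP
r=54=110110 popcount=4 -> KEEP
r=55=110111 popcount=5 -> skip
r=56=111000 popcount=3 -> skip
r=57=111001 popcount=4 -> KEEP
r=58=111010 popcount=4 -> KEEP
r=59=111011 popcount=5 -> skip
r=60=111100 popcount=4 -> KEEP
Kept rows: 15 23 27 29 30 39 43 45 46 51 53 54 57 58 60

Answer: 15 23 27 29 30 39 43 45 46 51 53 54 57 58 60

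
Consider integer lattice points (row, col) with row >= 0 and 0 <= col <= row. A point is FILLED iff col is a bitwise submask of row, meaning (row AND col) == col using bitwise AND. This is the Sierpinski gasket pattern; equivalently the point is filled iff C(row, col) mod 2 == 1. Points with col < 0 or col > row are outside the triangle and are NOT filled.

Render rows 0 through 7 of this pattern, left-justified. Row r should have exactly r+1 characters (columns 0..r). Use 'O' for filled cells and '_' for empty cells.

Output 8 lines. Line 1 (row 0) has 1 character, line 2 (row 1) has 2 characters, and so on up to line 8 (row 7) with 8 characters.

r0=0: O
r1=1: OO
r2=10: O_O
r3=11: OOOO
r4=100: O___O
r5=101: OO__OO
r6=110: O_O_O_O
r7=111: OOOOOOOO

Answer: O
OO
O_O
OOOO
O___O
OO__OO
O_O_O_O
OOOOOOOO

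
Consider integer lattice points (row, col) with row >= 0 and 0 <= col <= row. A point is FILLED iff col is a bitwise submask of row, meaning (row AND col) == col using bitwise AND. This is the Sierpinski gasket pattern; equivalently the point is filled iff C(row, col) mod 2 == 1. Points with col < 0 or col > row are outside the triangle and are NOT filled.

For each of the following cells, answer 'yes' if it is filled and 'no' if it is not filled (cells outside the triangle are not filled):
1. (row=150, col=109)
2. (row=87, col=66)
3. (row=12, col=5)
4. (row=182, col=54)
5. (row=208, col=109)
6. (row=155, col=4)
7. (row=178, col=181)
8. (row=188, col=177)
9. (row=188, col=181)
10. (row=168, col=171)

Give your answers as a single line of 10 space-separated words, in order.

(150,109): row=0b10010110, col=0b1101101, row AND col = 0b100 = 4; 4 != 109 -> empty
(87,66): row=0b1010111, col=0b1000010, row AND col = 0b1000010 = 66; 66 == 66 -> filled
(12,5): row=0b1100, col=0b101, row AND col = 0b100 = 4; 4 != 5 -> empty
(182,54): row=0b10110110, col=0b110110, row AND col = 0b110110 = 54; 54 == 54 -> filled
(208,109): row=0b11010000, col=0b1101101, row AND col = 0b1000000 = 64; 64 != 109 -> empty
(155,4): row=0b10011011, col=0b100, row AND col = 0b0 = 0; 0 != 4 -> empty
(178,181): col outside [0, 178] -> not filled
(188,177): row=0b10111100, col=0b10110001, row AND col = 0b10110000 = 176; 176 != 177 -> empty
(188,181): row=0b10111100, col=0b10110101, row AND col = 0b10110100 = 180; 180 != 181 -> empty
(168,171): col outside [0, 168] -> not filled

Answer: no yes no yes no no no no no no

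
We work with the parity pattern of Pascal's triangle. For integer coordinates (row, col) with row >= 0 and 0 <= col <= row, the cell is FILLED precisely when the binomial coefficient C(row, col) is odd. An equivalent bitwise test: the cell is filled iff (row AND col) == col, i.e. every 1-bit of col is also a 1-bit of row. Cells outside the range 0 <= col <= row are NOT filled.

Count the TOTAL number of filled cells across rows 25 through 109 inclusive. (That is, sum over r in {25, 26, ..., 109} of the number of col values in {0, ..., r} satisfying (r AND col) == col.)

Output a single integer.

Answer: 1304

Derivation:
r25=11001 pc3: +8 =8
r26=11010 pc3: +8 =16
r27=11011 pc4: +16 =32
r28=11100 pc3: +8 =40
r29=11101 pc4: +16 =56
r30=11110 pc4: +16 =72
r31=11111 pc5: +32 =104
r32=100000 pc1: +2 =106
r33=100001 pc2: +4 =110
r34=100010 pc2: +4 =114
r35=100011 pc3: +8 =122
r36=100100 pc2: +4 =126
r37=100101 pc3: +8 =134
r38=100110 pc3: +8 =142
r39=100111 pc4: +16 =158
r40=101000 pc2: +4 =162
r41=101001 pc3: +8 =170
r42=101010 pc3: +8 =178
r43=101011 pc4: +16 =194
r44=101100 pc3: +8 =202
r45=101101 pc4: +16 =218
r46=101110 pc4: +16 =234
r47=101111 pc5: +32 =266
r48=110000 pc2: +4 =270
r49=110001 pc3: +8 =278
r50=110010 pc3: +8 =286
r51=110011 pc4: +16 =302
r52=110100 pc3: +8 =310
r53=110101 pc4: +16 =326
r54=110110 pc4: +16 =342
r55=110111 pc5: +32 =374
r56=111000 pc3: +8 =382
r57=111001 pc4: +16 =398
r58=111010 pc4: +16 =414
r59=111011 pc5: +32 =446
r60=111100 pc4: +16 =462
r61=111101 pc5: +32 =494
r62=111110 pc5: +32 =526
r63=111111 pc6: +64 =590
r64=1000000 pc1: +2 =592
r65=1000001 pc2: +4 =596
r66=1000010 pc2: +4 =600
r67=1000011 pc3: +8 =608
r68=1000100 pc2: +4 =612
r69=1000101 pc3: +8 =620
r70=1000110 pc3: +8 =628
r71=1000111 pc4: +16 =644
r72=1001000 pc2: +4 =648
r73=1001001 pc3: +8 =656
r74=1001010 pc3: +8 =664
r75=1001011 pc4: +16 =680
r76=1001100 pc3: +8 =688
r77=1001101 pc4: +16 =704
r78=1001110 pc4: +16 =720
r79=1001111 pc5: +32 =752
r80=1010000 pc2: +4 =756
r81=1010001 pc3: +8 =764
r82=1010010 pc3: +8 =772
r83=1010011 pc4: +16 =788
r84=1010100 pc3: +8 =796
r85=1010101 pc4: +16 =812
r86=1010110 pc4: +16 =828
r87=1010111 pc5: +32 =860
r88=1011000 pc3: +8 =868
r89=1011001 pc4: +16 =884
r90=1011010 pc4: +16 =900
r91=1011011 pc5: +32 =932
r92=1011100 pc4: +16 =948
r93=1011101 pc5: +32 =980
r94=1011110 pc5: +32 =1012
r95=1011111 pc6: +64 =1076
r96=1100000 pc2: +4 =1080
r97=1100001 pc3: +8 =1088
r98=1100010 pc3: +8 =1096
r99=1100011 pc4: +16 =1112
r100=1100100 pc3: +8 =1120
r101=1100101 pc4: +16 =1136
r102=1100110 pc4: +16 =1152
r103=1100111 pc5: +32 =1184
r104=1101000 pc3: +8 =1192
r105=1101001 pc4: +16 =1208
r106=1101010 pc4: +16 =1224
r107=1101011 pc5: +32 =1256
r108=1101100 pc4: +16 =1272
r109=1101101 pc5: +32 =1304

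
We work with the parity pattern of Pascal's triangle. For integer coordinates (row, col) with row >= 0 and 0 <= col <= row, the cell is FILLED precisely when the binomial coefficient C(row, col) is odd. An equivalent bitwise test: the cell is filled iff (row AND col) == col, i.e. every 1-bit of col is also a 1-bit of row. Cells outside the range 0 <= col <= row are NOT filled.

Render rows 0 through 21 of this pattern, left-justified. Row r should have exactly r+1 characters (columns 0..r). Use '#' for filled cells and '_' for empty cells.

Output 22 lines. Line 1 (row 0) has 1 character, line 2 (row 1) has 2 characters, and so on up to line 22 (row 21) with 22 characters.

r0=0: #
r1=1: ##
r2=10: #_#
r3=11: ####
r4=100: #___#
r5=101: ##__##
r6=110: #_#_#_#
r7=111: ########
r8=1000: #_______#
r9=1001: ##______##
r10=1010: #_#_____#_#
r11=1011: ####____####
r12=1100: #___#___#___#
r13=1101: ##__##__##__##
r14=1110: #_#_#_#_#_#_#_#
r15=1111: ################
r16=10000: #_______________#
r17=10001: ##______________##
r18=10010: #_#_____________#_#
r19=10011: ####____________####
r20=10100: #___#___________#___#
r21=10101: ##__##__________##__##

Answer: #
##
#_#
####
#___#
##__##
#_#_#_#
########
#_______#
##______##
#_#_____#_#
####____####
#___#___#___#
##__##__##__##
#_#_#_#_#_#_#_#
################
#_______________#
##______________##
#_#_____________#_#
####____________####
#___#___________#___#
##__##__________##__##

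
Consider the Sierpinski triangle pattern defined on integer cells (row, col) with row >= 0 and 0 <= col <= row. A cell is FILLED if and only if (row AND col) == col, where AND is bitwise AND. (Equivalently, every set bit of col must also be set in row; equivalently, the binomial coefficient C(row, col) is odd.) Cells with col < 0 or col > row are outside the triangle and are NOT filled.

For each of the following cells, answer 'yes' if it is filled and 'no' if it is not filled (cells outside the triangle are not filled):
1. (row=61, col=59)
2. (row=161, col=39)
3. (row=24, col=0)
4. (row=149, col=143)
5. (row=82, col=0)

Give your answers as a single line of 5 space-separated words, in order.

Answer: no no yes no yes

Derivation:
(61,59): row=0b111101, col=0b111011, row AND col = 0b111001 = 57; 57 != 59 -> empty
(161,39): row=0b10100001, col=0b100111, row AND col = 0b100001 = 33; 33 != 39 -> empty
(24,0): row=0b11000, col=0b0, row AND col = 0b0 = 0; 0 == 0 -> filled
(149,143): row=0b10010101, col=0b10001111, row AND col = 0b10000101 = 133; 133 != 143 -> empty
(82,0): row=0b1010010, col=0b0, row AND col = 0b0 = 0; 0 == 0 -> filled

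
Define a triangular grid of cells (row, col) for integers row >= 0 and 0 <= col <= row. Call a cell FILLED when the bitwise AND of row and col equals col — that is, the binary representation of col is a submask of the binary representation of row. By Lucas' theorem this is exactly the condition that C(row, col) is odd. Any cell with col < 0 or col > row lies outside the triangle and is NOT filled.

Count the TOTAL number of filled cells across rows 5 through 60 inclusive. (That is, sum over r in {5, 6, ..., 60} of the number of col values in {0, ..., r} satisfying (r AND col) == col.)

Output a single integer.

r5=101 pc2: +4 =4
r6=110 pc2: +4 =8
r7=111 pc3: +8 =16
r8=1000 pc1: +2 =18
r9=1001 pc2: +4 =22
r10=1010 pc2: +4 =26
r11=1011 pc3: +8 =34
r12=1100 pc2: +4 =38
r13=1101 pc3: +8 =46
r14=1110 pc3: +8 =54
r15=1111 pc4: +16 =70
r16=10000 pc1: +2 =72
r17=10001 pc2: +4 =76
r18=10010 pc2: +4 =80
r19=10011 pc3: +8 =88
r20=10100 pc2: +4 =92
r21=10101 pc3: +8 =100
r22=10110 pc3: +8 =108
r23=10111 pc4: +16 =124
r24=11000 pc2: +4 =128
r25=11001 pc3: +8 =136
r26=11010 pc3: +8 =144
r27=11011 pc4: +16 =160
r28=11100 pc3: +8 =168
r29=11101 pc4: +16 =184
r30=11110 pc4: +16 =200
r31=11111 pc5: +32 =232
r32=100000 pc1: +2 =234
r33=100001 pc2: +4 =238
r34=100010 pc2: +4 =242
r35=100011 pc3: +8 =250
r36=100100 pc2: +4 =254
r37=100101 pc3: +8 =262
r38=100110 pc3: +8 =270
r39=100111 pc4: +16 =286
r40=101000 pc2: +4 =290
r41=101001 pc3: +8 =298
r42=101010 pc3: +8 =306
r43=101011 pc4: +16 =322
r44=101100 pc3: +8 =330
r45=101101 pc4: +16 =346
r46=101110 pc4: +16 =362
r47=101111 pc5: +32 =394
r48=110000 pc2: +4 =398
r49=110001 pc3: +8 =406
r50=110010 pc3: +8 =414
r51=110011 pc4: +16 =430
r52=110100 pc3: +8 =438
r53=110101 pc4: +16 =454
r54=110110 pc4: +16 =470
r55=110111 pc5: +32 =502
r56=111000 pc3: +8 =510
r57=111001 pc4: +16 =526
r58=111010 pc4: +16 =542
r59=111011 pc5: +32 =574
r60=111100 pc4: +16 =590

Answer: 590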